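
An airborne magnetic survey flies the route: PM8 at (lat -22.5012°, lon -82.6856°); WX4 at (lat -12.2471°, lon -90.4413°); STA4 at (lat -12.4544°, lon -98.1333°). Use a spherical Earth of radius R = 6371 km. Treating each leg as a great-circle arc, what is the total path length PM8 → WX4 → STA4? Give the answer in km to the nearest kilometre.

2241 km

PM8→WX4: c = 0.220587 rad, d = 1405.36 km
WX4→STA4: c = 0.131189 rad, d = 835.81 km
Total = 1405.36 + 835.81 = 2241.17 km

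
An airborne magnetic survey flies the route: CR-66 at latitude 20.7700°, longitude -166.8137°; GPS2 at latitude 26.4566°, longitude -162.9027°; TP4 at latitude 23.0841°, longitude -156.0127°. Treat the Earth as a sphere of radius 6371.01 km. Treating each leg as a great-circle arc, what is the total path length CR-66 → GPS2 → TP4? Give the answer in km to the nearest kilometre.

1537 km

CR-66→GPS2: c = 0.117290 rad, d = 747.26 km
GPS2→TP4: c = 0.124011 rad, d = 790.08 km
Total = 747.26 + 790.08 = 1537.33 km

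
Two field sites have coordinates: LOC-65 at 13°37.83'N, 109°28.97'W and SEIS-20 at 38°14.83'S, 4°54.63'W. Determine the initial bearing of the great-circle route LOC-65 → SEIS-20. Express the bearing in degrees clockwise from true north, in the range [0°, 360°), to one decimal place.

LOC-65: φ = +13.63050°, λ = -109.48283°
SEIS-20: φ = -38.24717°, λ = -4.91050°
Δλ = 104.5723°
y = sin Δλ · cos φ₂ = 0.760084
x = cos φ₁ sin φ₂ − sin φ₁ cos φ₂ cos Δλ = -0.555055
θ = atan2(y, x) = 126.1390° → 126.1390° (mod 360°)

126.1°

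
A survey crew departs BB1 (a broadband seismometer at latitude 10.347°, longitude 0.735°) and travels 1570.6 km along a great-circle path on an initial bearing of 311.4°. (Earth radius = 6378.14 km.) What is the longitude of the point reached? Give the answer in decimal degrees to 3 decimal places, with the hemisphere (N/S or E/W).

10.446°W

δ = d/R = 1570.6/6378.14 = 0.246247 rad
φ₂ = arcsin(sin φ₁ cos δ + cos φ₁ sin δ cos θ)
   = arcsin(0.17961·0.96983 + 0.98374·0.24377·0.66131) = 19.43730°
λ₂ = λ₁ + atan2(sin θ sin δ cos φ₁, cos δ − sin φ₁ sin φ₂) = -10.44565°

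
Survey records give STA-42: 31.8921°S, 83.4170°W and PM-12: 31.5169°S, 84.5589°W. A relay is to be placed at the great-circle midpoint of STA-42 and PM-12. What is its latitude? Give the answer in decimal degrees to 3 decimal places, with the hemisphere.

31.706°S

Bx = cos φ₂ cos Δλ = 0.852317,  By = cos φ₂ sin Δλ = -0.016989
φₘ = atan2(sin φ₁ + sin φ₂, √((cos φ₁ + Bx)² + By²)) = -31.70577°
λₘ = λ₁ + atan2(By, cos φ₁ + Bx) = -83.98910°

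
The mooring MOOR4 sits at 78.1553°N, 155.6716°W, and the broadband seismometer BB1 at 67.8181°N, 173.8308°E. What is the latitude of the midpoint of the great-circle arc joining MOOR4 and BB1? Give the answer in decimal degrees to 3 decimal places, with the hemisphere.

73.502°N

Bx = cos φ₂ cos Δλ = 0.325315,  By = cos φ₂ sin Δλ = -0.191607
φₘ = atan2(sin φ₁ + sin φ₂, √((cos φ₁ + Bx)² + By²)) = 73.50236°
λₘ = λ₁ + atan2(By, cos φ₁ + Bx) = -175.52780°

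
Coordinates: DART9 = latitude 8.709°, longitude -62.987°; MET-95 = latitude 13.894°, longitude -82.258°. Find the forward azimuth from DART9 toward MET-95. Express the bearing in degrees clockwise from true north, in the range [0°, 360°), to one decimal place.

287.1°

Δλ = -19.2710°
y = sin Δλ · cos φ₂ = -0.320380
x = cos φ₁ sin φ₂ − sin φ₁ cos φ₂ cos Δλ = 0.098608
θ = atan2(y, x) = -72.8925° → 287.1075° (mod 360°)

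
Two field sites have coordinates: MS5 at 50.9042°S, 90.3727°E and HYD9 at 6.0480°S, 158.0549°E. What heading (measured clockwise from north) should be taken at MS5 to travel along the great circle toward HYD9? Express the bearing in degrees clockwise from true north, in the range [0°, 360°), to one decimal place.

Δλ = 67.6822°
y = sin Δλ · cos φ₂ = 0.919943
x = cos φ₁ sin φ₂ − sin φ₁ cos φ₂ cos Δλ = 0.226633
θ = atan2(y, x) = 76.1605° → 76.1605° (mod 360°)

76.2°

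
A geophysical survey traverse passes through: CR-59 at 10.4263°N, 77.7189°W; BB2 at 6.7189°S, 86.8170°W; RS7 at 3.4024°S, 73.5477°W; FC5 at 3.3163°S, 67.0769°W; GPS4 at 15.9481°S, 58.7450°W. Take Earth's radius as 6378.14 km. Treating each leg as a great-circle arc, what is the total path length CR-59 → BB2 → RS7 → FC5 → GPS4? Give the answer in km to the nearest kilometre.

CR-59→BB2: c = 0.338444 rad, d = 2158.64 km
BB2→RS7: c = 0.237805 rad, d = 1516.76 km
RS7→FC5: c = 0.112752 rad, d = 719.15 km
FC5→GPS4: c = 0.262809 rad, d = 1676.23 km
Total = 2158.64 + 1516.76 + 719.15 + 1676.23 = 6070.78 km

6071 km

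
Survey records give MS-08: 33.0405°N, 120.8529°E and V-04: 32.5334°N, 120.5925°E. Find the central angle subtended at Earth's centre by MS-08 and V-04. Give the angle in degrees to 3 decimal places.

Δφ = -0.5071°,  Δλ = -0.2604°
a = sin²(Δφ/2) + cos φ₁ cos φ₂ sin²(Δλ/2) = 0.000023
c = 2·arcsin(√a) = 0.009640 rad = 0.5523°

0.552°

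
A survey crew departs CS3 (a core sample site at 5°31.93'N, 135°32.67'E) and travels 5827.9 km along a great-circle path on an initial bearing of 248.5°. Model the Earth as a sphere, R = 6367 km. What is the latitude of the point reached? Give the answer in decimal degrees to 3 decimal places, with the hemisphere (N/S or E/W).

13.323°S

CS3: φ = +5.53217°, λ = +135.54450°
δ = d/R = 5827.9/6367 = 0.915329 rad
φ₂ = arcsin(sin φ₁ cos δ + cos φ₁ sin δ cos θ)
   = arcsin(0.09640·0.60953 + 0.99534·0.79276·-0.36650) = -13.32262°
λ₂ = λ₁ + atan2(sin θ sin δ cos φ₁, cos δ − sin φ₁ sin φ₂) = 86.25629°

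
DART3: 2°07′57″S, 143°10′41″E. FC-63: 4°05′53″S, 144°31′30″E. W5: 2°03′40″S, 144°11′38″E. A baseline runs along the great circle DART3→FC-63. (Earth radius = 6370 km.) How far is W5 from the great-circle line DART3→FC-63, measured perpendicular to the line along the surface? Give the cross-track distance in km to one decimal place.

DART3: φ = -2.13250°, λ = +143.17806°
FC-63: φ = -4.09806°, λ = +144.52500°
W5: φ = -2.06111°, λ = +144.19389°
δ₁₃ = central angle DART3→W5 = 0.017762 rad  (haversine)
θ₁₃ = bearing DART3→W5 = 85.996°,  θ₁₂ = bearing DART3→FC-63 = 145.652°
dₓₜ = R·arcsin(sin δ₁₃ · sin(θ₁₃ − θ₁₂)) = 6370·arcsin(0.01776·sin(-59.656°)) = -97.640 km
|dₓₜ| = 97.640 km

97.6 km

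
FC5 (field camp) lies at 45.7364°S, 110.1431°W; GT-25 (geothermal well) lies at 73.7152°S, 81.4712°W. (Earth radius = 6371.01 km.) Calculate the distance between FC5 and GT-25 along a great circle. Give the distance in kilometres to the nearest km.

Δφ = -27.9788°,  Δλ = 28.6719°
a = sin²(Δφ/2) + cos φ₁ cos φ₂ sin²(Δλ/2) = 0.070439
c = 2·arcsin(√a) = 0.537243 rad = 30.7818°
d = R·c = 6371.01 × 0.537243 = 3422.8 km

3423 km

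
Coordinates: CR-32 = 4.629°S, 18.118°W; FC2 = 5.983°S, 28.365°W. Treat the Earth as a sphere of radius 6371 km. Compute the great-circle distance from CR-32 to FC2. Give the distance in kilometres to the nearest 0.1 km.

1144.4 km

Δφ = -1.3540°,  Δλ = -10.2470°
a = sin²(Δφ/2) + cos φ₁ cos φ₂ sin²(Δλ/2) = 0.008045
c = 2·arcsin(√a) = 0.179632 rad = 10.2922°
d = R·c = 6371 × 0.179632 = 1144.4 km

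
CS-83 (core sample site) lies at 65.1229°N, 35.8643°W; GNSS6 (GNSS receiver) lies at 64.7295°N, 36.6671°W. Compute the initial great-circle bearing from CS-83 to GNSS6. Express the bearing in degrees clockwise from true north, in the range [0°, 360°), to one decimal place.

221.2°

Δλ = -0.8028°
y = sin Δλ · cos φ₂ = -0.005981
x = cos φ₁ sin φ₂ − sin φ₁ cos φ₂ cos Δλ = -0.006828
θ = atan2(y, x) = -138.7824° → 221.2176° (mod 360°)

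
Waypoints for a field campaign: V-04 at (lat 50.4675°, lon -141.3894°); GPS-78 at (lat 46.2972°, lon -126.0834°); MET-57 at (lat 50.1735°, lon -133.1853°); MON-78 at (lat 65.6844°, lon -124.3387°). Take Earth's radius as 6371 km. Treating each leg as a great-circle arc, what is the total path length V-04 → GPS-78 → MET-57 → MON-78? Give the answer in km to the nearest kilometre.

3696 km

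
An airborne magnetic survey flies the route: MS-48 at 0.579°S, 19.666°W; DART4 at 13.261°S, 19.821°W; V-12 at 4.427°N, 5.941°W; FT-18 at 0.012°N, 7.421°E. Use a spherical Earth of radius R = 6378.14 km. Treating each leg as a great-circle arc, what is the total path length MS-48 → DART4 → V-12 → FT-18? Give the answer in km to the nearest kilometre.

5473 km

MS-48→DART4: c = 0.221359 rad, d = 1411.86 km
DART4→V-12: c = 0.391366 rad, d = 2496.19 km
V-12→FT-18: c = 0.245390 rad, d = 1565.13 km
Total = 1411.86 + 2496.19 + 1565.13 = 5473.17 km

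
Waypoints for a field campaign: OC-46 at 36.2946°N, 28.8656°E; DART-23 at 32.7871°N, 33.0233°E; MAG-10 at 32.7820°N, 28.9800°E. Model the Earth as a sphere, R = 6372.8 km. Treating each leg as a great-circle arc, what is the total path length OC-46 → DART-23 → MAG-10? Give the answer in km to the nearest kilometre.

923 km

OC-46→DART-23: c = 0.085541 rad, d = 545.14 km
DART-23→MAG-10: c = 0.059325 rad, d = 378.06 km
Total = 545.14 + 378.06 = 923.20 km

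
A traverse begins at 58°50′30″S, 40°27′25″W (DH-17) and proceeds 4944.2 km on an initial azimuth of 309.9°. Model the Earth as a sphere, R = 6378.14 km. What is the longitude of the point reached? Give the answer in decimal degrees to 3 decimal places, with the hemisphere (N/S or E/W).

DH-17: φ = -58.84167°, λ = -40.45694°
δ = d/R = 4944.2/6378.14 = 0.775179 rad
φ₂ = arcsin(sin φ₁ cos δ + cos φ₁ sin δ cos θ)
   = arcsin(-0.85574·0.71430 + 0.51740·0.69984·0.64145) = -22.27060°
λ₂ = λ₁ + atan2(sin θ sin δ cos φ₁, cos δ − sin φ₁ sin φ₂) = -75.91975°

75.920°W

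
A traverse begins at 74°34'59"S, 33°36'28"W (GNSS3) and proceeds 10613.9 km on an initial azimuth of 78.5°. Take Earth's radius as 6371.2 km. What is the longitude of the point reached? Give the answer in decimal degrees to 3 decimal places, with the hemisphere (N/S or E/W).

GNSS3: φ = -74.58306°, λ = -33.60778°
δ = d/R = 10613.9/6371.2 = 1.665919 rad
φ₂ = arcsin(sin φ₁ cos δ + cos φ₁ sin δ cos θ)
   = arcsin(-0.96402·-0.09498 + 0.26584·0.99548·0.19937) = 8.29801°
λ₂ = λ₁ + atan2(sin θ sin δ cos φ₁, cos δ − sin φ₁ sin φ₂) = 46.73037°

46.730°E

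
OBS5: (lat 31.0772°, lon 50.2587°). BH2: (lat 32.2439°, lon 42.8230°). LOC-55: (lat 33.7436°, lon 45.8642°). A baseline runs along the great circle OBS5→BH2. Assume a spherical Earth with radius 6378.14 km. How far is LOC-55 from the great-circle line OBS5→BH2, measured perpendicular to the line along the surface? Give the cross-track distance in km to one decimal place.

δ₁₃ = central angle OBS5→LOC-55 = 0.079726 rad  (haversine)
θ₁₃ = bearing OBS5→LOC-55 = 306.868°,  θ₁₂ = bearing OBS5→BH2 = 282.384°
dₓₜ = R·arcsin(sin δ₁₃ · sin(θ₁₃ − θ₁₂)) = 6378.14·arcsin(0.07964·sin(24.484°)) = 210.560 km
|dₓₜ| = 210.560 km

210.6 km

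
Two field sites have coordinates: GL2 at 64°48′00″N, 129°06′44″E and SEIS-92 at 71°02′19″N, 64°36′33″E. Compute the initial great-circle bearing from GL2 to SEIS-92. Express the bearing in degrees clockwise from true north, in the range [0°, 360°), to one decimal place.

313.3°

GL2: φ = +64.80000°, λ = +129.11222°
SEIS-92: φ = +71.03861°, λ = +64.60917°
Δλ = -64.5031°
y = sin Δλ · cos φ₂ = -0.293285
x = cos φ₁ sin φ₂ − sin φ₁ cos φ₂ cos Δλ = 0.276117
θ = atan2(y, x) = -46.7271° → 313.2729° (mod 360°)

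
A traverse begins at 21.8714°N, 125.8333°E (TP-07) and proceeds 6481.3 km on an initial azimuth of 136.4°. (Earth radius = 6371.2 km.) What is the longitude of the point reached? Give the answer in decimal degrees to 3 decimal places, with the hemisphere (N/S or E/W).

δ = d/R = 6481.3/6371.2 = 1.017281 rad
φ₂ = arcsin(sin φ₁ cos δ + cos φ₁ sin δ cos θ)
   = arcsin(0.37252·0.52568 + 0.92802·0.85068·-0.72417) = -22.07807°
λ₂ = λ₁ + atan2(sin θ sin δ cos φ₁, cos δ − sin φ₁ sin φ₂) = 165.11014°

165.110°E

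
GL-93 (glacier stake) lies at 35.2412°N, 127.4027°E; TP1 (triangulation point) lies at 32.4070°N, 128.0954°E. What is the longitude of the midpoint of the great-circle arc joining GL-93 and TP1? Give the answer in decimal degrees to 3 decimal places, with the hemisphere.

127.755°E

Bx = cos φ₂ cos Δλ = 0.844201,  By = cos φ₂ sin Δλ = 0.010207
φₘ = atan2(sin φ₁ + sin φ₂, √((cos φ₁ + Bx)² + By²)) = 33.82458°
λₘ = λ₁ + atan2(By, cos φ₁ + Bx) = 127.75479°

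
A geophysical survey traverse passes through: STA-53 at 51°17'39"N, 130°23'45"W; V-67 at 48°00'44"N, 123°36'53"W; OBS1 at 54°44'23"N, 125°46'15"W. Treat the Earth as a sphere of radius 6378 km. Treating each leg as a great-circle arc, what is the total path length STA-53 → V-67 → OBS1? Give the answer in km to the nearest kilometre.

1373 km

STA-53: φ = +51.29417°, λ = -130.39583°
V-67: φ = +48.01222°, λ = -123.61472°
OBS1: φ = +54.73972°, λ = -125.77083°
STA-53→V-67: c = 0.095603 rad, d = 609.76 km
V-67→OBS1: c = 0.119728 rad, d = 763.63 km
Total = 609.76 + 763.63 = 1373.38 km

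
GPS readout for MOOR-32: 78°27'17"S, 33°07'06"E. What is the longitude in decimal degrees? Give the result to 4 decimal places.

33° + 7′/60 + 6″/3600 = 33 + 0.11667 + 0.00167 = 33.1183°

33.1183°E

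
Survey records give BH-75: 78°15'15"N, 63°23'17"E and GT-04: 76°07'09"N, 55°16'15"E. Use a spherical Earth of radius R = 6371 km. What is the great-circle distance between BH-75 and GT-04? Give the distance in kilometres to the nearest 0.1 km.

BH-75: φ = +78.25417°, λ = +63.38806°
GT-04: φ = +76.11917°, λ = +55.27083°
Δφ = -2.1350°,  Δλ = -8.1172°
a = sin²(Δφ/2) + cos φ₁ cos φ₂ sin²(Δλ/2) = 0.000592
c = 2·arcsin(√a) = 0.048656 rad = 2.7878°
d = R·c = 6371 × 0.048656 = 310.0 km

310.0 km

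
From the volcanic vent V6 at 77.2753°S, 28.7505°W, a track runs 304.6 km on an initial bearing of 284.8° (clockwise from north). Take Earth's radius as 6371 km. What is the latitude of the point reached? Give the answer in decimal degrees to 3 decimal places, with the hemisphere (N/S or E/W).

76.321°S

δ = d/R = 304.6/6371 = 0.047810 rad
φ₂ = arcsin(sin φ₁ cos δ + cos φ₁ sin δ cos θ)
   = arcsin(-0.97544·0.99886 + 0.22027·0.04779·0.25545) = -76.32102°
λ₂ = λ₁ + atan2(sin θ sin δ cos φ₁, cos δ − sin φ₁ sin φ₂) = -40.01812°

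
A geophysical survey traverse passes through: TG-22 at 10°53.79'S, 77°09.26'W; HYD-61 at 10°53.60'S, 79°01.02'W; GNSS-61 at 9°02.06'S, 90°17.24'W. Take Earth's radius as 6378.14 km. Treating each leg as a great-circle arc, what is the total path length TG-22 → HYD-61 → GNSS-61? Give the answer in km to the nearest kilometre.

1456 km

TG-22: φ = -10.89650°, λ = -77.15433°
HYD-61: φ = -10.89333°, λ = -79.01700°
GNSS-61: φ = -9.03433°, λ = -90.28733°
TG-22→HYD-61: c = 0.031924 rad, d = 203.61 km
HYD-61→GNSS-61: c = 0.196417 rad, d = 1252.78 km
Total = 203.61 + 1252.78 = 1456.39 km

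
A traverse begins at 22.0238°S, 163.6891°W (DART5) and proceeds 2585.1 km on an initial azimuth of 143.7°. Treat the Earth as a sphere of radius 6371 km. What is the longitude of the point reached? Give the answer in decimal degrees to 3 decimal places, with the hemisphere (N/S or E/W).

145.995°W

δ = d/R = 2585.1/6371 = 0.405760 rad
φ₂ = arcsin(sin φ₁ cos δ + cos φ₁ sin δ cos θ)
   = arcsin(-0.37499·0.91880 + 0.92703·0.39472·-0.80593) = -39.75037°
λ₂ = λ₁ + atan2(sin θ sin δ cos φ₁, cos δ − sin φ₁ sin φ₂) = -145.99489°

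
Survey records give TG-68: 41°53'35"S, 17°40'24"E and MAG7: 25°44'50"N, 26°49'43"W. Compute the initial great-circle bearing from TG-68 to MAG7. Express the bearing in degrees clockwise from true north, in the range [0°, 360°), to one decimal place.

TG-68: φ = -41.89306°, λ = +17.67333°
MAG7: φ = +25.74722°, λ = -26.82861°
Δλ = -44.5019°
y = sin Δλ · cos φ₂ = -0.631344
x = cos φ₁ sin φ₂ − sin φ₁ cos φ₂ cos Δλ = 0.752334
θ = atan2(y, x) = -40.0027° → 319.9973° (mod 360°)

320.0°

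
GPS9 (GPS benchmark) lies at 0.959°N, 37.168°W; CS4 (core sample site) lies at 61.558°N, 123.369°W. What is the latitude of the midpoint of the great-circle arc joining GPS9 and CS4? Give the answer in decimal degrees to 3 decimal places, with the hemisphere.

38.274°N

Bx = cos φ₂ cos Δλ = 0.031556,  By = cos φ₂ sin Δλ = -0.475222
φₘ = atan2(sin φ₁ + sin φ₂, √((cos φ₁ + Bx)² + By²)) = 38.27421°
λₘ = λ₁ + atan2(By, cos φ₁ + Bx) = -61.90577°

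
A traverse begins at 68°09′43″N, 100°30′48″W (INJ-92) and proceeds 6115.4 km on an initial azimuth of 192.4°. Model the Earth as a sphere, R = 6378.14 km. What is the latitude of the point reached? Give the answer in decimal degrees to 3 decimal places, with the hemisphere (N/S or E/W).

INJ-92: φ = +68.16194°, λ = -100.51333°
δ = d/R = 6115.4/6378.14 = 0.958806 rad
φ₂ = arcsin(sin φ₁ cos δ + cos φ₁ sin δ cos θ)
   = arcsin(0.92824·0.57450 + 0.37198·0.81851·-0.97667) = 13.64480°
λ₂ = λ₁ + atan2(sin θ sin δ cos φ₁, cos δ − sin φ₁ sin φ₂) = -110.93359°

13.645°N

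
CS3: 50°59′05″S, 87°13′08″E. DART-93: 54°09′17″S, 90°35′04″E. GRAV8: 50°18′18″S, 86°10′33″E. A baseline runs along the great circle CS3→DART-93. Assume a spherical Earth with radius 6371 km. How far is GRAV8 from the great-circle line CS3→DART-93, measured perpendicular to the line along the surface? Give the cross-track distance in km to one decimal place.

CS3: φ = -50.98472°, λ = +87.21889°
DART-93: φ = -54.15472°, λ = +90.58444°
GRAV8: φ = -50.30500°, λ = +86.17583°
δ₁₃ = central angle CS3→GRAV8 = 0.016553 rad  (haversine)
θ₁₃ = bearing CS3→GRAV8 = 315.377°,  θ₁₂ = bearing CS3→DART-93 = 148.492°
dₓₜ = R·arcsin(sin δ₁₃ · sin(θ₁₃ − θ₁₂)) = 6371·arcsin(0.01655·sin(166.885°)) = 23.928 km
|dₓₜ| = 23.928 km

23.9 km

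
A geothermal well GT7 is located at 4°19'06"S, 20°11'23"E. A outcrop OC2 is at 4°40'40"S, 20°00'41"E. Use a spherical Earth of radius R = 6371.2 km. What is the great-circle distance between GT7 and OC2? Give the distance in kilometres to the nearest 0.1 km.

44.6 km

GT7: φ = -4.31833°, λ = +20.18972°
OC2: φ = -4.67778°, λ = +20.01139°
Δφ = -0.3594°,  Δλ = -0.1783°
a = sin²(Δφ/2) + cos φ₁ cos φ₂ sin²(Δλ/2) = 0.000012
c = 2·arcsin(√a) = 0.006999 rad = 0.4010°
d = R·c = 6371.2 × 0.006999 = 44.6 km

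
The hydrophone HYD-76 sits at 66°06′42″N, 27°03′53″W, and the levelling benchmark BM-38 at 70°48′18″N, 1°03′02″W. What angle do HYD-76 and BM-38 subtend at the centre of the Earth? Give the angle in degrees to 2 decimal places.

10.53°

HYD-76: φ = +66.11167°, λ = -27.06472°
BM-38: φ = +70.80500°, λ = -1.05056°
Δφ = 4.6933°,  Δλ = 26.0142°
a = sin²(Δφ/2) + cos φ₁ cos φ₂ sin²(Δλ/2) = 0.008421
c = 2·arcsin(√a) = 0.183793 rad = 10.5305°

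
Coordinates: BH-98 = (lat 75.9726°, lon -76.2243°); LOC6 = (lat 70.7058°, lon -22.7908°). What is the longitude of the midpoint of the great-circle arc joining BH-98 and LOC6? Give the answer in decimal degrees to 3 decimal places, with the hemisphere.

45.084°W

Bx = cos φ₂ cos Δλ = 0.196849,  By = cos φ₂ sin Δλ = 0.265381
φₘ = atan2(sin φ₁ + sin φ₂, √((cos φ₁ + Bx)² + By²)) = 74.99101°
λₘ = λ₁ + atan2(By, cos φ₁ + Bx) = -45.08435°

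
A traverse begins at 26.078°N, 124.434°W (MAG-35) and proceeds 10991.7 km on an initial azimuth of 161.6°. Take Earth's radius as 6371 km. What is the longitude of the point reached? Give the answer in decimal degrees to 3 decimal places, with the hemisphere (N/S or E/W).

δ = d/R = 10991.7/6371 = 1.725271 rad
φ₂ = arcsin(sin φ₁ cos δ + cos φ₁ sin δ cos θ)
   = arcsin(0.43959·-0.15386 + 0.89820·0.98809·-0.94888) = -65.47289°
λ₂ = λ₁ + atan2(sin θ sin δ cos φ₁, cos δ − sin φ₁ sin φ₂) = -75.72923°

75.729°W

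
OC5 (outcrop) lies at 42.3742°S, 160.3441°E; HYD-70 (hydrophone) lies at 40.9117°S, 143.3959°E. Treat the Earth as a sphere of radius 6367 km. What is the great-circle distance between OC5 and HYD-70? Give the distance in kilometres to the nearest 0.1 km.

1414.4 km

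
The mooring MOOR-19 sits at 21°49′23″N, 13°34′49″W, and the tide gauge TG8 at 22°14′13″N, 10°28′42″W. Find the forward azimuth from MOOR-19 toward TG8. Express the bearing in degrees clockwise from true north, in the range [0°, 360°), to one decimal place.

81.2°

MOOR-19: φ = +21.82306°, λ = -13.58028°
TG8: φ = +22.23694°, λ = -10.47833°
Δλ = 3.1019°
y = sin Δλ · cos φ₂ = 0.050088
x = cos φ₁ sin φ₂ − sin φ₁ cos φ₂ cos Δλ = 0.007728
θ = atan2(y, x) = 81.2293° → 81.2293° (mod 360°)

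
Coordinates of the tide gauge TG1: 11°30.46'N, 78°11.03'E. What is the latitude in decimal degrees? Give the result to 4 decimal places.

11.5077°N

11° + 30.46′/60 = 11 + 0.50767 = 11.5077°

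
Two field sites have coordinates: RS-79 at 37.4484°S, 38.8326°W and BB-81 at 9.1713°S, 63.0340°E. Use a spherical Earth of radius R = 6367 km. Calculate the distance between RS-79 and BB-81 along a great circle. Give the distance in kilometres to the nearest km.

10411 km

Δφ = 28.2771°,  Δλ = 101.8666°
a = sin²(Δφ/2) + cos φ₁ cos φ₂ sin²(Δλ/2) = 0.532126
c = 2·arcsin(√a) = 1.635092 rad = 93.6839°
d = R·c = 6367 × 1.635092 = 10410.6 km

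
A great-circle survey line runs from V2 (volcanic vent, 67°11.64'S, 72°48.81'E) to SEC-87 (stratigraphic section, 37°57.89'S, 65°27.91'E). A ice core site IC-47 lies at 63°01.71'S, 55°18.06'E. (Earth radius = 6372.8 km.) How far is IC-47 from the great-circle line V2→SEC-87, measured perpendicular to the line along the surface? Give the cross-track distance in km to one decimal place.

783.9 km

V2: φ = -67.19400°, λ = +72.81350°
SEC-87: φ = -37.96483°, λ = +65.46517°
IC-47: φ = -63.02850°, λ = +55.30100°
δ₁₃ = central angle V2→IC-47 = 0.147032 rad  (haversine)
θ₁₃ = bearing V2→IC-47 = 291.318°,  θ₁₂ = bearing V2→SEC-87 = 348.192°
dₓₜ = R·arcsin(sin δ₁₃ · sin(θ₁₃ − θ₁₂)) = 6372.8·arcsin(0.14650·sin(-56.874°)) = -783.866 km
|dₓₜ| = 783.866 km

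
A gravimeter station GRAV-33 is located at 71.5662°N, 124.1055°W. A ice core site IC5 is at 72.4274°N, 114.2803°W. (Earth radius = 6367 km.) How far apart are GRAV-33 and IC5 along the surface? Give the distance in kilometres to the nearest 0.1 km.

350.3 km

Δφ = 0.8612°,  Δλ = 9.8252°
a = sin²(Δφ/2) + cos φ₁ cos φ₂ sin²(Δλ/2) = 0.000757
c = 2·arcsin(√a) = 0.055020 rad = 3.1524°
d = R·c = 6367 × 0.055020 = 350.3 km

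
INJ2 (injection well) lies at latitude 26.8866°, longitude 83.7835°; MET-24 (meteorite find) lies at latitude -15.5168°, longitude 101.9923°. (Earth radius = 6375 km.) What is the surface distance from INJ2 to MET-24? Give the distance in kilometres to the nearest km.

Δφ = -42.4034°,  Δλ = 18.2088°
a = sin²(Δφ/2) + cos φ₁ cos φ₂ sin²(Δλ/2) = 0.152310
c = 2·arcsin(√a) = 0.801847 rad = 45.9425°
d = R·c = 6375 × 0.801847 = 5111.8 km

5112 km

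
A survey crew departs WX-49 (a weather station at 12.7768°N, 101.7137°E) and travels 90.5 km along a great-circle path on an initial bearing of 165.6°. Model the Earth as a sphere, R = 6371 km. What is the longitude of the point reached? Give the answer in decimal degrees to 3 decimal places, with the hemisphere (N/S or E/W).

101.921°E

δ = d/R = 90.5/6371 = 0.014205 rad
φ₂ = arcsin(sin φ₁ cos δ + cos φ₁ sin δ cos θ)
   = arcsin(0.22115·0.99990 + 0.97524·0.01420·-0.96858) = 11.98840°
λ₂ = λ₁ + atan2(sin θ sin δ cos φ₁, cos δ − sin φ₁ sin φ₂) = 101.92061°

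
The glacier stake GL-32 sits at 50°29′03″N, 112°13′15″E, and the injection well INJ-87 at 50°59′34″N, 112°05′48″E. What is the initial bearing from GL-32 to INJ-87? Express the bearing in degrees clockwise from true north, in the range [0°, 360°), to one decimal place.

GL-32: φ = +50.48417°, λ = +112.22083°
INJ-87: φ = +50.99278°, λ = +112.09667°
Δλ = -0.1242°
y = sin Δλ · cos φ₂ = -0.001364
x = cos φ₁ sin φ₂ − sin φ₁ cos φ₂ cos Δλ = 0.008878
θ = atan2(y, x) = -8.7347° → 351.2653° (mod 360°)

351.3°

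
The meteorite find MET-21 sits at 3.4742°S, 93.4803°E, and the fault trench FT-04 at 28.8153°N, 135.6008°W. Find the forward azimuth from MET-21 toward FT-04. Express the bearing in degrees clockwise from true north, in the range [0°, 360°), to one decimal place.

Δλ = 130.9189°
y = sin Δλ · cos φ₂ = 0.662073
x = cos φ₁ sin φ₂ − sin φ₁ cos φ₂ cos Δλ = 0.446325
θ = atan2(y, x) = 56.0148° → 56.0148° (mod 360°)

56.0°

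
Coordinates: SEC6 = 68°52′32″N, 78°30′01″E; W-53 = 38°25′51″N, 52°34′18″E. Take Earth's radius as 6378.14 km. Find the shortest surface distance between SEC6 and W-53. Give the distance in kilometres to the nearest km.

3731 km

SEC6: φ = +68.87556°, λ = +78.50028°
W-53: φ = +38.43083°, λ = +52.57167°
Δφ = -30.4447°,  Δλ = -25.9286°
a = sin²(Δφ/2) + cos φ₁ cos φ₂ sin²(Δλ/2) = 0.083150
c = 2·arcsin(√a) = 0.585022 rad = 33.5193°
d = R·c = 6378.14 × 0.585022 = 3731.4 km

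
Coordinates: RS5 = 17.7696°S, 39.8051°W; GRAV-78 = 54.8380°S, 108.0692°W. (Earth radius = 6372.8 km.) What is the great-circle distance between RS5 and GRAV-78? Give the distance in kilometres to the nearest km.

7017 km

Δφ = -37.0684°,  Δλ = -68.2641°
a = sin²(Δφ/2) + cos φ₁ cos φ₂ sin²(Δλ/2) = 0.273702
c = 2·arcsin(√a) = 1.101123 rad = 63.0897°
d = R·c = 6372.8 × 1.101123 = 7017.2 km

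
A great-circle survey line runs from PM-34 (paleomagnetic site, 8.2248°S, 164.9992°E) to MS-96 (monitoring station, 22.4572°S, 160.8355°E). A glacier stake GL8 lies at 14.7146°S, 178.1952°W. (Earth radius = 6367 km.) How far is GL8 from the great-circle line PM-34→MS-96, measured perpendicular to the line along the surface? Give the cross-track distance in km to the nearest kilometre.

δ₁₃ = central angle PM-34→GL8 = 0.308768 rad  (haversine)
θ₁₃ = bearing PM-34→GL8 = 113.041°,  θ₁₂ = bearing PM-34→MS-96 = 195.245°
dₓₜ = R·arcsin(sin δ₁₃ · sin(θ₁₃ − θ₁₂)) = 6367·arcsin(0.30388·sin(-82.204°)) = -1947.163 km
|dₓₜ| = 1947.163 km

1947 km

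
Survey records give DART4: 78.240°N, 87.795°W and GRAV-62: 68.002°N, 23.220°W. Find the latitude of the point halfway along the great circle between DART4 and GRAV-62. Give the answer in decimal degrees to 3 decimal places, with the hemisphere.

75.376°N

Bx = cos φ₂ cos Δλ = 0.160816,  By = cos φ₂ sin Δλ = 0.338296
φₘ = atan2(sin φ₁ + sin φ₂, √((cos φ₁ + Bx)² + By²)) = 75.37575°
λₘ = λ₁ + atan2(By, cos φ₁ + Bx) = -44.94036°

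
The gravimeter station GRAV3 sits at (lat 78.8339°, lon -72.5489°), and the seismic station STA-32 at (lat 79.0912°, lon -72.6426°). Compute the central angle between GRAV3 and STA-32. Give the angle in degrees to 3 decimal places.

0.258°

Δφ = 0.2573°,  Δλ = -0.0937°
a = sin²(Δφ/2) + cos φ₁ cos φ₂ sin²(Δλ/2) = 0.000005
c = 2·arcsin(√a) = 0.004502 rad = 0.2579°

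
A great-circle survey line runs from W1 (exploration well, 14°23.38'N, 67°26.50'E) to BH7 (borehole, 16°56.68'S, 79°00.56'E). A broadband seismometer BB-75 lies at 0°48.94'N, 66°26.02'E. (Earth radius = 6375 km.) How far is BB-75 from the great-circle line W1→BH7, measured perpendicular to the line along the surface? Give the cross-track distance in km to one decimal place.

628.1 km

W1: φ = +14.38967°, λ = +67.44167°
BH7: φ = -16.94467°, λ = +79.00933°
BB-75: φ = +0.81567°, λ = +66.43367°
δ₁₃ = central angle W1→BB-75 = 0.237549 rad  (haversine)
θ₁₃ = bearing W1→BB-75 = 184.287°,  θ₁₂ = bearing W1→BH7 = 159.579°
dₓₜ = R·arcsin(sin δ₁₃ · sin(θ₁₃ − θ₁₂)) = 6375·arcsin(0.23532·sin(24.708°)) = 628.080 km
|dₓₜ| = 628.080 km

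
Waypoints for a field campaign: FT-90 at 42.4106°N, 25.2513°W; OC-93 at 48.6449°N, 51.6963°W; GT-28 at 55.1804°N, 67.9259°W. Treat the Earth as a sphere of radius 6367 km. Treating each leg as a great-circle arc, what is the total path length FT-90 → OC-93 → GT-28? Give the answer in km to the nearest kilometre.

3483 km

FT-90→OC-93: c = 0.339142 rad, d = 2159.32 km
OC-93→GT-28: c = 0.207897 rad, d = 1323.68 km
Total = 2159.32 + 1323.68 = 3483.00 km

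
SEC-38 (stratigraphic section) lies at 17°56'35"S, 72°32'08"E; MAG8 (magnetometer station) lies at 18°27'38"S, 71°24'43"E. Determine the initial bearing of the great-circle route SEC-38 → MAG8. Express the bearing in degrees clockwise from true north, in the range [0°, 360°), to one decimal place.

SEC-38: φ = -17.94306°, λ = +72.53556°
MAG8: φ = -18.46056°, λ = +71.41194°
Δλ = -1.1236°
y = sin Δλ · cos φ₂ = -0.018600
x = cos φ₁ sin φ₂ − sin φ₁ cos φ₂ cos Δλ = -0.009088
θ = atan2(y, x) = -116.0401° → 243.9599° (mod 360°)

244.0°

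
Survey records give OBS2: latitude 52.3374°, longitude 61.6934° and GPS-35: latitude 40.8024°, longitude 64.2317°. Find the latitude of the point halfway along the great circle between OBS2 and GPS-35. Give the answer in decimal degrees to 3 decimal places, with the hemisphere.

46.577°N

Bx = cos φ₂ cos Δλ = 0.756225,  By = cos φ₂ sin Δλ = 0.033524
φₘ = atan2(sin φ₁ + sin φ₂, √((cos φ₁ + Bx)² + By²)) = 46.57684°
λₘ = λ₁ + atan2(By, cos φ₁ + Bx) = 63.09798°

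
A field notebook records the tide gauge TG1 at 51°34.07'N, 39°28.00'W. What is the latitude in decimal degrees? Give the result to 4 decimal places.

51.5678°N

51° + 34.07′/60 = 51 + 0.56783 = 51.5678°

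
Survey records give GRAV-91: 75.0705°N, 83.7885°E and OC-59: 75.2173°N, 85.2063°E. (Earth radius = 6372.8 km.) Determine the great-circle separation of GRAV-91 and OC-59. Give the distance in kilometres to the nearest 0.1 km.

Δφ = 0.1468°,  Δλ = 1.4178°
a = sin²(Δφ/2) + cos φ₁ cos φ₂ sin²(Δλ/2) = 0.000012
c = 2·arcsin(√a) = 0.006842 rad = 0.3920°
d = R·c = 6372.8 × 0.006842 = 43.6 km

43.6 km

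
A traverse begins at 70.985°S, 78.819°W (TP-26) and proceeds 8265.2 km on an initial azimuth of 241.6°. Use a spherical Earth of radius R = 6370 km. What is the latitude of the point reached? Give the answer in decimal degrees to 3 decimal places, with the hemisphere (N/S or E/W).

23.852°S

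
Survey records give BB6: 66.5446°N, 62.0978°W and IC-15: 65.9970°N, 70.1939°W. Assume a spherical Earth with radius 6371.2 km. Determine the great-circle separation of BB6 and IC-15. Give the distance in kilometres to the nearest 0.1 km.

367.1 km

Δφ = -0.5476°,  Δλ = -8.0961°
a = sin²(Δφ/2) + cos φ₁ cos φ₂ sin²(Δλ/2) = 0.000830
c = 2·arcsin(√a) = 0.057618 rad = 3.3012°
d = R·c = 6371.2 × 0.057618 = 367.1 km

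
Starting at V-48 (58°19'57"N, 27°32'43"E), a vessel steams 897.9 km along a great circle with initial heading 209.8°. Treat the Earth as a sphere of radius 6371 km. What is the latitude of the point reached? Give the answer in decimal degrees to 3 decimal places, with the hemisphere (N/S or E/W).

51.140°N

V-48: φ = +58.33250°, λ = +27.54528°
δ = d/R = 897.9/6371 = 0.140935 rad
φ₂ = arcsin(sin φ₁ cos δ + cos φ₁ sin δ cos θ)
   = arcsin(0.85111·0.99009 + 0.52499·0.14047·-0.86777) = 51.13961°
λ₂ = λ₁ + atan2(sin θ sin δ cos φ₁, cos δ − sin φ₁ sin φ₂) = 21.15711°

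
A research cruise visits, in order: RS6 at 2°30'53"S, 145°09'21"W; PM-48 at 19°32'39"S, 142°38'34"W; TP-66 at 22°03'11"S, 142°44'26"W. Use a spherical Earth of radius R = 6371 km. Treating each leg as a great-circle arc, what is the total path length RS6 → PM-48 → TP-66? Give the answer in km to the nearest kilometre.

2192 km

RS6: φ = -2.51472°, λ = -145.15583°
PM-48: φ = -19.54417°, λ = -142.64278°
TP-66: φ = -22.05306°, λ = -142.74056°
RS6→PM-48: c = 0.300296 rad, d = 1913.19 km
PM-48→TP-66: c = 0.043817 rad, d = 279.16 km
Total = 1913.19 + 279.16 = 2192.35 km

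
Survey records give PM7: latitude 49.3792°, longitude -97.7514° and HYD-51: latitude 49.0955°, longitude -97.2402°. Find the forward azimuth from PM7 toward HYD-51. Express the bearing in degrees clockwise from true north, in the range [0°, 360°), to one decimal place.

Δλ = 0.5112°
y = sin Δλ · cos φ₂ = 0.005842
x = cos φ₁ sin φ₂ − sin φ₁ cos φ₂ cos Δλ = -0.004932
θ = atan2(y, x) = 130.1697° → 130.1697° (mod 360°)

130.2°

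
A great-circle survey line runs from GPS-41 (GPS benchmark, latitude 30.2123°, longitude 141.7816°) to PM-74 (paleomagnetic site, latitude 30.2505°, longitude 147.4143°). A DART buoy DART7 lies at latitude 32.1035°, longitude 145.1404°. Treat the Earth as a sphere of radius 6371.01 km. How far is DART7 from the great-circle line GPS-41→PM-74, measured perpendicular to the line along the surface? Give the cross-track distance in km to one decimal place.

δ₁₃ = central angle GPS-41→DART7 = 0.060045 rad  (haversine)
θ₁₃ = bearing GPS-41→DART7 = 55.796°,  θ₁₂ = bearing GPS-41→PM-74 = 88.132°
dₓₜ = R·arcsin(sin δ₁₃ · sin(θ₁₃ − θ₁₂)) = 6371.01·arcsin(0.06001·sin(-32.336°)) = -204.532 km
|dₓₜ| = 204.532 km

204.5 km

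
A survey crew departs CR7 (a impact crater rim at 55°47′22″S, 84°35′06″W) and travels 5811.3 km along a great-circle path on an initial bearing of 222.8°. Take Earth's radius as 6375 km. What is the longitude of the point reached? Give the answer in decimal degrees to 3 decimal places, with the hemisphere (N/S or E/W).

171.278°E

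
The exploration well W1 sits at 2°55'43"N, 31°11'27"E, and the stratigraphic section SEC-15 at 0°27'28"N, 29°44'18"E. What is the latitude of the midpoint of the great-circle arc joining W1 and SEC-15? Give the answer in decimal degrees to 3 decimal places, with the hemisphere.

1.693°N

W1: φ = +2.92861°, λ = +31.19083°
SEC-15: φ = +0.45778°, λ = +29.73833°
Bx = cos φ₂ cos Δλ = 0.999647,  By = cos φ₂ sin Δλ = -0.025347
φₘ = atan2(sin φ₁ + sin φ₂, √((cos φ₁ + Bx)² + By²)) = 1.69333°
λₘ = λ₁ + atan2(By, cos φ₁ + Bx) = 30.46412°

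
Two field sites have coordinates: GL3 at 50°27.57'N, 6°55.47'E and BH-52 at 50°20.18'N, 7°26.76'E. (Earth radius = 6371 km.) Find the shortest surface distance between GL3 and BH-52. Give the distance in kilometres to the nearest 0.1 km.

39.4 km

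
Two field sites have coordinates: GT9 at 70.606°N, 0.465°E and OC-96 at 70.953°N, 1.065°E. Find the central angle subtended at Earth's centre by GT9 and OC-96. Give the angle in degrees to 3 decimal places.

Δφ = 0.3470°,  Δλ = 0.6000°
a = sin²(Δφ/2) + cos φ₁ cos φ₂ sin²(Δλ/2) = 0.000012
c = 2·arcsin(√a) = 0.006969 rad = 0.3993°

0.399°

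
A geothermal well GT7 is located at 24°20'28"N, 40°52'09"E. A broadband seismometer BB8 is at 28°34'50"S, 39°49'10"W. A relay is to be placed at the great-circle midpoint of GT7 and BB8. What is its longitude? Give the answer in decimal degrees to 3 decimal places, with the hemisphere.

GT7: φ = +24.34111°, λ = +40.86917°
BB8: φ = -28.58056°, λ = -39.81944°
Bx = cos φ₂ cos Δλ = 0.142084,  By = cos φ₂ sin Δλ = -0.866575
φₘ = atan2(sin φ₁ + sin φ₂, √((cos φ₁ + Bx)² + By²)) = -2.77992°
λₘ = λ₁ + atan2(By, cos φ₁ + Bx) = 1.42134°

1.421°E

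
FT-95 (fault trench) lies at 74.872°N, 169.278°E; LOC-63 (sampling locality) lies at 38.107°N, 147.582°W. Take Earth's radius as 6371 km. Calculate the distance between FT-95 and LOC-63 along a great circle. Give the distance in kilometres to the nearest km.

Δφ = -36.7650°,  Δλ = 43.1400°
a = sin²(Δφ/2) + cos φ₁ cos φ₂ sin²(Δλ/2) = 0.127206
c = 2·arcsin(√a) = 0.729380 rad = 41.7904°
d = R·c = 6371 × 0.729380 = 4646.9 km

4647 km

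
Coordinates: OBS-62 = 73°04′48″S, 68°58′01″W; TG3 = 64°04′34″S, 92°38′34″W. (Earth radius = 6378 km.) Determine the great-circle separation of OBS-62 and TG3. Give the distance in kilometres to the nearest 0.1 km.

1371.5 km

OBS-62: φ = -73.08000°, λ = -68.96694°
TG3: φ = -64.07611°, λ = -92.64278°
Δφ = 9.0039°,  Δλ = -23.6758°
a = sin²(Δφ/2) + cos φ₁ cos φ₂ sin²(Δλ/2) = 0.011516
c = 2·arcsin(√a) = 0.215036 rad = 12.3207°
d = R·c = 6378 × 0.215036 = 1371.5 km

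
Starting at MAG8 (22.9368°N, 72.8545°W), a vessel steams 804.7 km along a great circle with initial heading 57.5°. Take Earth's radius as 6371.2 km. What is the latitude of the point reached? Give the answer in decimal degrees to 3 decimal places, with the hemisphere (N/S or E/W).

26.676°N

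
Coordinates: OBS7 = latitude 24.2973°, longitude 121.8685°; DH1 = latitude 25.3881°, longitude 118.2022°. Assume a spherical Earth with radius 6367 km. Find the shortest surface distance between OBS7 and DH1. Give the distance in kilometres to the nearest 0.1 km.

389.1 km

Δφ = 1.0908°,  Δλ = -3.6663°
a = sin²(Δφ/2) + cos φ₁ cos φ₂ sin²(Δλ/2) = 0.000933
c = 2·arcsin(√a) = 0.061106 rad = 3.5011°
d = R·c = 6367 × 0.061106 = 389.1 km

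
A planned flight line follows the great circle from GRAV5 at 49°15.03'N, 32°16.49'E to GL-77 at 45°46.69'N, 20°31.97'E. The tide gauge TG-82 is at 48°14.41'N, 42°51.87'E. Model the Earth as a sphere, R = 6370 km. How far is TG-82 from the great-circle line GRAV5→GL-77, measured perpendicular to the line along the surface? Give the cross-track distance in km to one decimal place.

GRAV5: φ = +49.25050°, λ = +32.27483°
GL-77: φ = +45.77817°, λ = +20.53283°
TG-82: φ = +48.24017°, λ = +42.86450°
δ₁₃ = central angle GRAV5→TG-82 = 0.123039 rad  (haversine)
θ₁₃ = bearing GRAV5→TG-82 = 94.224°,  θ₁₂ = bearing GRAV5→GL-77 = 250.770°
dₓₜ = R·arcsin(sin δ₁₃ · sin(θ₁₃ − θ₁₂)) = 6370·arcsin(0.12273·sin(-156.546°)) = -311.285 km
|dₓₜ| = 311.285 km

311.3 km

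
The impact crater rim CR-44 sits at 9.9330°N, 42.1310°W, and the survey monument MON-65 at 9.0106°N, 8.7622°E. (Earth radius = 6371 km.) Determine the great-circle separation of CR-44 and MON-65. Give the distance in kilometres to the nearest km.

Δφ = -0.9224°,  Δλ = 50.8932°
a = sin²(Δφ/2) + cos φ₁ cos φ₂ sin²(Δλ/2) = 0.179669
c = 2·arcsin(√a) = 0.875437 rad = 50.1589°
d = R·c = 6371 × 0.875437 = 5577.4 km

5577 km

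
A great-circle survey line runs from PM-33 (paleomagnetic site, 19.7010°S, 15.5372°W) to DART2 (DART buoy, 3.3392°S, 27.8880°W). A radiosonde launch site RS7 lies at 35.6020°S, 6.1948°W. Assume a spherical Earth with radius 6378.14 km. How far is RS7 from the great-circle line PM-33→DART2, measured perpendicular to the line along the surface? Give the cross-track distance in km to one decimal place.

425.0 km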